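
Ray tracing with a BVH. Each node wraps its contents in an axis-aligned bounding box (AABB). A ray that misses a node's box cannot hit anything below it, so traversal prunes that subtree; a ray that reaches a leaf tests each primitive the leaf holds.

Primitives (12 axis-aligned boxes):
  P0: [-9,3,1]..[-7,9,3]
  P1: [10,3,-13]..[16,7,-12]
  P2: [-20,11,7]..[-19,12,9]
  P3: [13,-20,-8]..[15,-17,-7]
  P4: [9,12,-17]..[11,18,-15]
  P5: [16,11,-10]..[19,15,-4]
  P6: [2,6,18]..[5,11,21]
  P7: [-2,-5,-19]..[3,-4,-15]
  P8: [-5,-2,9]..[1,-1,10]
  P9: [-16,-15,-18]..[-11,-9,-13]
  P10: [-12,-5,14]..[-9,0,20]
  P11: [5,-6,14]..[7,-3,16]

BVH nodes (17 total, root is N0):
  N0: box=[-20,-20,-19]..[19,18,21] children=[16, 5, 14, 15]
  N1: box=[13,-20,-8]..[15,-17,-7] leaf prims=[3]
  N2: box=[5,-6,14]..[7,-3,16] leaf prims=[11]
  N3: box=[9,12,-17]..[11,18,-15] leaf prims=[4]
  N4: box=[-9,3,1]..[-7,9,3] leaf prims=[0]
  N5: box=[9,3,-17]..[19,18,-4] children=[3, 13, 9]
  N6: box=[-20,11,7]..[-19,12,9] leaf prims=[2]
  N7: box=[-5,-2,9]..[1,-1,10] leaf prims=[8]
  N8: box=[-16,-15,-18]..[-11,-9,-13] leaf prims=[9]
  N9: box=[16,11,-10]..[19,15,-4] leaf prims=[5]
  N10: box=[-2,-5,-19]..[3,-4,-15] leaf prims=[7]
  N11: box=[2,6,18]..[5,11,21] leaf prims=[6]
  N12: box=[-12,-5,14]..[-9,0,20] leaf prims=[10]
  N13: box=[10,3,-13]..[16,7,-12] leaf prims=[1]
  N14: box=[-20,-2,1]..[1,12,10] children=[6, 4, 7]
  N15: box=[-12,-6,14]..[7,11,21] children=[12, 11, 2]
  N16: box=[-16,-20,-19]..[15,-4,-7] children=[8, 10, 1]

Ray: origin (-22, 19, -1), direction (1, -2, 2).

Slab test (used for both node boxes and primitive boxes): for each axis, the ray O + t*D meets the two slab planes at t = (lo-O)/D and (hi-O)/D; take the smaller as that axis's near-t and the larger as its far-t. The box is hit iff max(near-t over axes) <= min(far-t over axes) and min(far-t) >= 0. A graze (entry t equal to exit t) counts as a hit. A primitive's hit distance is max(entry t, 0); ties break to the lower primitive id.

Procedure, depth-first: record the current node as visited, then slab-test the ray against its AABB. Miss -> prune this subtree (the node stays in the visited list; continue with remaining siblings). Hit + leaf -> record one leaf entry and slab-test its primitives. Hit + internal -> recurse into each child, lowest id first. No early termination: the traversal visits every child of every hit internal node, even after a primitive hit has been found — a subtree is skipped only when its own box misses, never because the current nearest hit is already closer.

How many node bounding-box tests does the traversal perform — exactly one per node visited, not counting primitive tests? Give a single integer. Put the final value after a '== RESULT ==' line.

Walk:
N0 x:[2,41] y:[1/2,39/2] z:[-9,11] -> hit [2,11], descend [5, 14, 15, 16]
  N5 x:[31,41] y:[1/2,8] z:[-8,-3/2] -> miss, prune
  N14 x:[2,23] y:[7/2,21/2] z:[1,11/2] -> hit [7/2,11/2], descend [4, 6, 7]
    N4 x:[13,15] y:[5,8] z:[1,2] -> miss, prune
    N6 x:[2,3] y:[7/2,4] z:[4,5] -> miss, prune
    N7 x:[17,23] y:[10,21/2] z:[5,11/2] -> miss, prune
  N15 x:[10,29] y:[4,25/2] z:[15/2,11] -> hit [10,11], descend [2, 11, 12]
    N2 x:[27,29] y:[11,25/2] z:[15/2,17/2] -> miss, prune
    N11 x:[24,27] y:[4,13/2] z:[19/2,11] -> miss, prune
    N12 x:[10,13] y:[19/2,12] z:[15/2,21/2] -> hit [10,21/2] leaf, test {P10@t=10}
  N16 x:[6,37] y:[23/2,39/2] z:[-9,-3] -> miss, prune

order=[0, 5, 14, 4, 6, 7, 15, 2, 11, 12, 16]  |boxes|=11  |leaves|=1  hit=P10

== RESULT ==
11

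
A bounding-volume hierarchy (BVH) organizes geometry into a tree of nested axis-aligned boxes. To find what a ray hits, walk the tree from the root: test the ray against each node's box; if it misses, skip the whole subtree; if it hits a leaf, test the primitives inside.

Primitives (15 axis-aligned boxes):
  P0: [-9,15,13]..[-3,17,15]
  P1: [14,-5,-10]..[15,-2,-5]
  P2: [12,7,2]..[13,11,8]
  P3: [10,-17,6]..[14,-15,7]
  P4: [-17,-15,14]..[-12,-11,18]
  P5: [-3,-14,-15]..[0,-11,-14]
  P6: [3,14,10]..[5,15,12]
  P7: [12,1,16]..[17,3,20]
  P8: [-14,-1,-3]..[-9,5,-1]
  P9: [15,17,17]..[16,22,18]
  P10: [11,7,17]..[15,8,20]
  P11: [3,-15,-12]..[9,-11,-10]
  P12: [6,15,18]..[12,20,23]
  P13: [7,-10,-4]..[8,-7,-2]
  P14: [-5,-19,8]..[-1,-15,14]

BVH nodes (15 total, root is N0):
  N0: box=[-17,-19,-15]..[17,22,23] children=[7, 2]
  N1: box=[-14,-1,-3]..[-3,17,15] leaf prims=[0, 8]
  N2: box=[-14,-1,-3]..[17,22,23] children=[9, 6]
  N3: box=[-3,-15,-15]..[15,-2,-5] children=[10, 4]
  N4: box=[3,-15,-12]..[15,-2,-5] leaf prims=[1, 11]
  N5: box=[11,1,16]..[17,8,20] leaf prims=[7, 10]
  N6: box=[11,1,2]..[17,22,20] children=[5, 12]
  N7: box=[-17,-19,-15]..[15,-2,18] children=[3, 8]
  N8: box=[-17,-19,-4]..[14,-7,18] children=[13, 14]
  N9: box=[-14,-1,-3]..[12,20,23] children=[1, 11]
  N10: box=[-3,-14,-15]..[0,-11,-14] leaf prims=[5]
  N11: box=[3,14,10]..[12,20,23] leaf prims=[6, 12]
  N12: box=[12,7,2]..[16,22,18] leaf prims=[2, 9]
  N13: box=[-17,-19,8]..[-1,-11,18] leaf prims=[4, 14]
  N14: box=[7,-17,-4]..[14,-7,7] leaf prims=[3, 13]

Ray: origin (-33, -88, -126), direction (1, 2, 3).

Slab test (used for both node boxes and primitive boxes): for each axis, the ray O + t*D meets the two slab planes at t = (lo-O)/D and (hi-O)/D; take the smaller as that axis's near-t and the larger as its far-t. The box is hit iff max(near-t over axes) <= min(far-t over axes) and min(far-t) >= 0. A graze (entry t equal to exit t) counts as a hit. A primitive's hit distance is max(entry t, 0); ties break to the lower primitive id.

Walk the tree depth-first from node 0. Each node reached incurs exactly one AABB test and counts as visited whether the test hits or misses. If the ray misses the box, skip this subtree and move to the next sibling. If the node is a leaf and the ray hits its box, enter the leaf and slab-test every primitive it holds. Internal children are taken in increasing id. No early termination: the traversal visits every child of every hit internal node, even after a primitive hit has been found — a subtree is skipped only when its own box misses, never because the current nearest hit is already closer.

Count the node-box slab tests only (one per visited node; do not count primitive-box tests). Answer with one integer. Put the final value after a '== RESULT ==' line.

Walk:
N0 x:[16,50] y:[69/2,55] z:[37,149/3] -> hit [37,149/3], descend [2, 7]
  N2 x:[19,50] y:[87/2,55] z:[41,149/3] -> hit [87/2,149/3], descend [6, 9]
    N6 x:[44,50] y:[89/2,55] z:[128/3,146/3] -> hit [89/2,146/3], descend [5, 12]
      N5 x:[44,50] y:[89/2,48] z:[142/3,146/3] -> hit [142/3,48] leaf, test {P7(miss), P10@t=143/3}
      N12 x:[45,49] y:[95/2,55] z:[128/3,48] -> hit [95/2,48] leaf, test {P2(miss), P9(miss)}
    N9 x:[19,45] y:[87/2,54] z:[41,149/3] -> hit [87/2,45], descend [1, 11]
      N1 x:[19,30] y:[87/2,105/2] z:[41,47] -> miss, prune
      N11 x:[36,45] y:[51,54] z:[136/3,149/3] -> miss, prune
  N7 x:[16,48] y:[69/2,43] z:[37,48] -> hit [37,43], descend [3, 8]
    N3 x:[30,48] y:[73/2,43] z:[37,121/3] -> hit [37,121/3], descend [4, 10]
      N4 x:[36,48] y:[73/2,43] z:[38,121/3] -> hit [38,121/3] leaf, test {P1(miss), P11@t=38}
      N10 x:[30,33] y:[37,77/2] z:[37,112/3] -> miss, prune
    N8 x:[16,47] y:[69/2,81/2] z:[122/3,48] -> miss, prune

order=[0, 2, 6, 5, 12, 9, 1, 11, 7, 3, 4, 10, 8]  |boxes|=13  |leaves|=3  hit=P11

== RESULT ==
13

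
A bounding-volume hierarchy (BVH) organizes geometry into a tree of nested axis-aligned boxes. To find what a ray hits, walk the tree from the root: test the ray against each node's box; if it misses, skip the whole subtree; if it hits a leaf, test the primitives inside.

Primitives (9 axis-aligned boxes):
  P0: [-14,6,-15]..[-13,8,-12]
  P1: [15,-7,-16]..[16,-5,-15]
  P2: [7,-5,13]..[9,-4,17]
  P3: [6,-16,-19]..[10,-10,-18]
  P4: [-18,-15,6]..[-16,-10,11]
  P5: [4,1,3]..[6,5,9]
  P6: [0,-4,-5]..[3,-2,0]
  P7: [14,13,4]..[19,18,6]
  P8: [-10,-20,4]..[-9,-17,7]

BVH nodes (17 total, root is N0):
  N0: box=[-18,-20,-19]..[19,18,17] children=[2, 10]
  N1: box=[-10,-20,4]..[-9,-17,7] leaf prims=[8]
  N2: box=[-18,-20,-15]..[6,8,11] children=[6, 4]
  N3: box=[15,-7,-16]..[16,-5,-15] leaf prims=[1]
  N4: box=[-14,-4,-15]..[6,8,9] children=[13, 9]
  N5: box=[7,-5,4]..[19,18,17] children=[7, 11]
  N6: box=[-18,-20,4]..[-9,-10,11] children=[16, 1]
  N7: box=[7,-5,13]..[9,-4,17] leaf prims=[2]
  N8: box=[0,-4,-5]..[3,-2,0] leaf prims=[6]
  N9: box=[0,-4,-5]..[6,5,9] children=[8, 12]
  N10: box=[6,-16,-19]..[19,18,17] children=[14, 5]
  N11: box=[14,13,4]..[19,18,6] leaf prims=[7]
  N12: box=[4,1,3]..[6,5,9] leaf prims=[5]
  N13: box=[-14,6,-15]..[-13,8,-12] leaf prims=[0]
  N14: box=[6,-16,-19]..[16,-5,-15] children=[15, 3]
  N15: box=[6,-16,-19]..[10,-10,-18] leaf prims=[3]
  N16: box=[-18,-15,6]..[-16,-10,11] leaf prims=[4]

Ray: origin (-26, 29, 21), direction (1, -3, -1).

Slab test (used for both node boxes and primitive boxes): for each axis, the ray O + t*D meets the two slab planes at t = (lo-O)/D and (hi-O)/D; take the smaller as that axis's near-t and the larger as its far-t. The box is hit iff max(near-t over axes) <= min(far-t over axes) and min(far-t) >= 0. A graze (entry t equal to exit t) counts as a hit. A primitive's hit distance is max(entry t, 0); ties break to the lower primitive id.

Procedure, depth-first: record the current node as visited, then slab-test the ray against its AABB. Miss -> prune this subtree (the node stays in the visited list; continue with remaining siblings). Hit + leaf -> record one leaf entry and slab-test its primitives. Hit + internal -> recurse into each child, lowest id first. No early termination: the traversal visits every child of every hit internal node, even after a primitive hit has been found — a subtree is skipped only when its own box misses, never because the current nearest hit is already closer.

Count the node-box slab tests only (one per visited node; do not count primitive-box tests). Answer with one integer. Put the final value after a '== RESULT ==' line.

Walk:
N0 x:[8,45] y:[11/3,49/3] z:[4,40] -> hit [8,49/3], descend [2, 10]
  N2 x:[8,32] y:[7,49/3] z:[10,36] -> hit [10,49/3], descend [4, 6]
    N4 x:[12,32] y:[7,11] z:[12,36] -> miss, prune
    N6 x:[8,17] y:[13,49/3] z:[10,17] -> hit [13,49/3], descend [1, 16]
      N1 x:[16,17] y:[46/3,49/3] z:[14,17] -> hit [16,49/3] leaf, test {P8@t=16}
      N16 x:[8,10] y:[13,44/3] z:[10,15] -> miss, prune
  N10 x:[32,45] y:[11/3,15] z:[4,40] -> miss, prune

order=[0, 2, 4, 6, 1, 16, 10]  |boxes|=7  |leaves|=1  hit=P8

== RESULT ==
7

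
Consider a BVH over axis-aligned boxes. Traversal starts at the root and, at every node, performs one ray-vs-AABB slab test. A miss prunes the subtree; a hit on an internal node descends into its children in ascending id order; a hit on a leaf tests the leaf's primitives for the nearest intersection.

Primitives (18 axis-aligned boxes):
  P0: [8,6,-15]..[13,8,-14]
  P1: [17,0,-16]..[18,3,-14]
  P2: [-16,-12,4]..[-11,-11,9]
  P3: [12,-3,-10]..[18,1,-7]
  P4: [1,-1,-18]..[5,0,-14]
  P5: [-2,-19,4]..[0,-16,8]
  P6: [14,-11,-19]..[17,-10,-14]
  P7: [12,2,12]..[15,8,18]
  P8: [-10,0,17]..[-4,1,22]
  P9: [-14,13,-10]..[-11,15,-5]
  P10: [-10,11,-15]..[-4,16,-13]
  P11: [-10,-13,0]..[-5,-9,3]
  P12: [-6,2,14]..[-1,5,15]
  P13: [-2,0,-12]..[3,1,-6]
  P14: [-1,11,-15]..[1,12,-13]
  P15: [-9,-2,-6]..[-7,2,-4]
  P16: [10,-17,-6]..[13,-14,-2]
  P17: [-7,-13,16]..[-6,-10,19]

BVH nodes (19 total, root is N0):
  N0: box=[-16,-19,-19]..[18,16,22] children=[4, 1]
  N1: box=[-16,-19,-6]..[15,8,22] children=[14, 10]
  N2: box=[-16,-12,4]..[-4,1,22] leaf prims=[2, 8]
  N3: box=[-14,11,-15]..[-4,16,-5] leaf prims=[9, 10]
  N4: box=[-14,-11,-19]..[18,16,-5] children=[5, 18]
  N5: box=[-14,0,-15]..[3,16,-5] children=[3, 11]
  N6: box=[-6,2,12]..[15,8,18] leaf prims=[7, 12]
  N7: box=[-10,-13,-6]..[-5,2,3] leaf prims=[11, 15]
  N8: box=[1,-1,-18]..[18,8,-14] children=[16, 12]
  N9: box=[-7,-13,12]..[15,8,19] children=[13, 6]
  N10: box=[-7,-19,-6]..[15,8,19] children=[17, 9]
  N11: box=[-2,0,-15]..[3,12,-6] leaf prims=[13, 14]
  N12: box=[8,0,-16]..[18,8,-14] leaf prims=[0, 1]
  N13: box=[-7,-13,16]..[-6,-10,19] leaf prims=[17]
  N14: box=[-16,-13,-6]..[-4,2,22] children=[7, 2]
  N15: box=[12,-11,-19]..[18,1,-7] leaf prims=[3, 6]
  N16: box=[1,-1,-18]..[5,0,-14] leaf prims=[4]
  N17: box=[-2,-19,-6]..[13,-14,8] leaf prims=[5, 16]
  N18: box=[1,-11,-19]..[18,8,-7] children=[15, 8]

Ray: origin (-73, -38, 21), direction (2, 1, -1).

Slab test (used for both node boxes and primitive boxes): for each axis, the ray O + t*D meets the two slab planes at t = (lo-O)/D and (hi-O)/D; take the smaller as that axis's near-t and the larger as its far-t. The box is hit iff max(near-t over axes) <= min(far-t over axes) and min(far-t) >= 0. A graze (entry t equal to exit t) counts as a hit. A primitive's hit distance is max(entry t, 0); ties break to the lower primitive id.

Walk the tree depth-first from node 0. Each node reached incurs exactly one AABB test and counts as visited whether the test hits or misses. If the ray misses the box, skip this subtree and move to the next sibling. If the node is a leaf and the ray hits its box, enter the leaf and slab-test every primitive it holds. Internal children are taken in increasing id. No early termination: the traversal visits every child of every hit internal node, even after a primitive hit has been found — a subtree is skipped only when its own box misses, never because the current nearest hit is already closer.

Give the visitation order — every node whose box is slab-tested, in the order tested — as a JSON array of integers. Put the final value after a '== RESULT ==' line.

Traverse from the root:
N0 x:[57/2,91/2] y:[19,54] z:[-1,40] -> hit [57/2,40], descend [1, 4]
  N1 x:[57/2,44] y:[19,46] z:[-1,27] -> miss, prune
  N4 x:[59/2,91/2] y:[27,54] z:[26,40] -> hit [59/2,40], descend [5, 18]
    N5 x:[59/2,38] y:[38,54] z:[26,36] -> miss, prune
    N18 x:[37,91/2] y:[27,46] z:[28,40] -> hit [37,40], descend [8, 15]
      N8 x:[37,91/2] y:[37,46] z:[35,39] -> hit [37,39], descend [12, 16]
        N12 x:[81/2,91/2] y:[38,46] z:[35,37] -> miss, prune
        N16 x:[37,39] y:[37,38] z:[35,39] -> hit [37,38] leaf, test {P4@t=37}
      N15 x:[85/2,91/2] y:[27,39] z:[28,40] -> miss, prune

Summary -> nodes [0, 1, 4, 5, 18, 8, 12, 16, 15]; box-tests=9; leaf-entries=1; first=P4

== RESULT ==
[0, 1, 4, 5, 18, 8, 12, 16, 15]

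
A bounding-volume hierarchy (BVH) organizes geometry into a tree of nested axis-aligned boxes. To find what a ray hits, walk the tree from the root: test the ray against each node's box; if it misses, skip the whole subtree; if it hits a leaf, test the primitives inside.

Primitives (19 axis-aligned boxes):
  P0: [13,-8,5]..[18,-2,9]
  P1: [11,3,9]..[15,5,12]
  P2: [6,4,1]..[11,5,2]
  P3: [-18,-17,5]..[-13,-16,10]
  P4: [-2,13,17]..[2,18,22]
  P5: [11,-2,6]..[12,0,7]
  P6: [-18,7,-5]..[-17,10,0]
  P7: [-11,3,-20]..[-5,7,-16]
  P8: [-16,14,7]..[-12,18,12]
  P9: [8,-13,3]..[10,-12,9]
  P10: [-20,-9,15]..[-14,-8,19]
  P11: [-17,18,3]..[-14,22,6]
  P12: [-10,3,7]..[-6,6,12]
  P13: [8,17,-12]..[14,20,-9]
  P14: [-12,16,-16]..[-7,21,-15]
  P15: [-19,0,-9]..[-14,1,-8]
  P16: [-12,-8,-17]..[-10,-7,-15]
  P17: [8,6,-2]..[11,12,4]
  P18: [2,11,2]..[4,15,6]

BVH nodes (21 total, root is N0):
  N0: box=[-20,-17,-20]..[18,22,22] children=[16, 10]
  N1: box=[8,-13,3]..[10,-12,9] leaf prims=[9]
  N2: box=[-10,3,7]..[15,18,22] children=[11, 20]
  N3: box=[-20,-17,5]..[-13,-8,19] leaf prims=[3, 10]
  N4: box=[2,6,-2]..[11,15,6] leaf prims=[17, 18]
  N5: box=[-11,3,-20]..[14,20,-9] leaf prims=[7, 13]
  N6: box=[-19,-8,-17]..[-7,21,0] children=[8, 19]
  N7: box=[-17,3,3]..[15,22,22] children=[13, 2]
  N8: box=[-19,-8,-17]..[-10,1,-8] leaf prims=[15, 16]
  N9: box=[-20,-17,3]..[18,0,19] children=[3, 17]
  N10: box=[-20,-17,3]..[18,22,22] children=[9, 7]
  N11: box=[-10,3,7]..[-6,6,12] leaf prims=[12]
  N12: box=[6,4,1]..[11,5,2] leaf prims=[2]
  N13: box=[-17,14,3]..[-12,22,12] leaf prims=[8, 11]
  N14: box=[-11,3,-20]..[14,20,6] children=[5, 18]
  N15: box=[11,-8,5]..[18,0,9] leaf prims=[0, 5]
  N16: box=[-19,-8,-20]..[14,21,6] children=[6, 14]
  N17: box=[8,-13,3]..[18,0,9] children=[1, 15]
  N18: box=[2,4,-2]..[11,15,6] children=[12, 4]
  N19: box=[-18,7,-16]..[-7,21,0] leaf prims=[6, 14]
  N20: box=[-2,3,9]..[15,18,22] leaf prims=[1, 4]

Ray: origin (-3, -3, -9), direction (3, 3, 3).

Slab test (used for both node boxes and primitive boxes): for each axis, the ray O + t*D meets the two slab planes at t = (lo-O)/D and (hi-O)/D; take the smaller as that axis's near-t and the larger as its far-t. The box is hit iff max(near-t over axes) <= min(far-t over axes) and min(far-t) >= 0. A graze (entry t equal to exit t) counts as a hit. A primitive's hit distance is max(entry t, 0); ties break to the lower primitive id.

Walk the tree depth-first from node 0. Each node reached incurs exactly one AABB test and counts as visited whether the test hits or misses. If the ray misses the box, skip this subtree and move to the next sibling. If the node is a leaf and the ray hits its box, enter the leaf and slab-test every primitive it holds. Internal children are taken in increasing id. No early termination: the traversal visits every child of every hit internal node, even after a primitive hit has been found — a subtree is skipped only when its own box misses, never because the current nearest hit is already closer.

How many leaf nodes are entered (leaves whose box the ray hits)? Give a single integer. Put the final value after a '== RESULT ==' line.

Trace the traversal:
N0 x:[-17/3,7] y:[-14/3,25/3] z:[-11/3,31/3] -> hit [-11/3,7], descend [10, 16]
  N10 x:[-17/3,7] y:[-14/3,25/3] z:[4,31/3] -> hit [4,7], descend [7, 9]
    N7 x:[-14/3,6] y:[2,25/3] z:[4,31/3] -> hit [4,6], descend [2, 13]
      N2 x:[-7/3,6] y:[2,7] z:[16/3,31/3] -> hit [16/3,6], descend [11, 20]
        N11 x:[-7/3,-1] y:[2,3] z:[16/3,7] -> miss, prune
        N20 x:[1/3,6] y:[2,7] z:[6,31/3] -> hit [6,6] leaf, test {P1(miss), P4(miss)}
      N13 x:[-14/3,-3] y:[17/3,25/3] z:[4,7] -> miss, prune
    N9 x:[-17/3,7] y:[-14/3,1] z:[4,28/3] -> miss, prune
  N16 x:[-16/3,17/3] y:[-5/3,8] z:[-11/3,5] -> hit [-5/3,5], descend [6, 14]
    N6 x:[-16/3,-4/3] y:[-5/3,8] z:[-8/3,3] -> miss, prune
    N14 x:[-8/3,17/3] y:[2,23/3] z:[-11/3,5] -> hit [2,5], descend [5, 18]
      N5 x:[-8/3,17/3] y:[2,23/3] z:[-11/3,0] -> miss, prune
      N18 x:[5/3,14/3] y:[7/3,6] z:[7/3,5] -> hit [7/3,14/3], descend [4, 12]
        N4 x:[5/3,14/3] y:[3,6] z:[7/3,5] -> hit [3,14/3] leaf, test {P17@t=11/3, P18(miss)}
        N12 x:[3,14/3] y:[7/3,8/3] z:[10/3,11/3] -> miss, prune

15 AABB tests over nodes [0, 10, 7, 2, 11, 20, 13, 9, 16, 6, 14, 5, 18, 4, 12]; 2 leaves entered; closest P17.

== RESULT ==
2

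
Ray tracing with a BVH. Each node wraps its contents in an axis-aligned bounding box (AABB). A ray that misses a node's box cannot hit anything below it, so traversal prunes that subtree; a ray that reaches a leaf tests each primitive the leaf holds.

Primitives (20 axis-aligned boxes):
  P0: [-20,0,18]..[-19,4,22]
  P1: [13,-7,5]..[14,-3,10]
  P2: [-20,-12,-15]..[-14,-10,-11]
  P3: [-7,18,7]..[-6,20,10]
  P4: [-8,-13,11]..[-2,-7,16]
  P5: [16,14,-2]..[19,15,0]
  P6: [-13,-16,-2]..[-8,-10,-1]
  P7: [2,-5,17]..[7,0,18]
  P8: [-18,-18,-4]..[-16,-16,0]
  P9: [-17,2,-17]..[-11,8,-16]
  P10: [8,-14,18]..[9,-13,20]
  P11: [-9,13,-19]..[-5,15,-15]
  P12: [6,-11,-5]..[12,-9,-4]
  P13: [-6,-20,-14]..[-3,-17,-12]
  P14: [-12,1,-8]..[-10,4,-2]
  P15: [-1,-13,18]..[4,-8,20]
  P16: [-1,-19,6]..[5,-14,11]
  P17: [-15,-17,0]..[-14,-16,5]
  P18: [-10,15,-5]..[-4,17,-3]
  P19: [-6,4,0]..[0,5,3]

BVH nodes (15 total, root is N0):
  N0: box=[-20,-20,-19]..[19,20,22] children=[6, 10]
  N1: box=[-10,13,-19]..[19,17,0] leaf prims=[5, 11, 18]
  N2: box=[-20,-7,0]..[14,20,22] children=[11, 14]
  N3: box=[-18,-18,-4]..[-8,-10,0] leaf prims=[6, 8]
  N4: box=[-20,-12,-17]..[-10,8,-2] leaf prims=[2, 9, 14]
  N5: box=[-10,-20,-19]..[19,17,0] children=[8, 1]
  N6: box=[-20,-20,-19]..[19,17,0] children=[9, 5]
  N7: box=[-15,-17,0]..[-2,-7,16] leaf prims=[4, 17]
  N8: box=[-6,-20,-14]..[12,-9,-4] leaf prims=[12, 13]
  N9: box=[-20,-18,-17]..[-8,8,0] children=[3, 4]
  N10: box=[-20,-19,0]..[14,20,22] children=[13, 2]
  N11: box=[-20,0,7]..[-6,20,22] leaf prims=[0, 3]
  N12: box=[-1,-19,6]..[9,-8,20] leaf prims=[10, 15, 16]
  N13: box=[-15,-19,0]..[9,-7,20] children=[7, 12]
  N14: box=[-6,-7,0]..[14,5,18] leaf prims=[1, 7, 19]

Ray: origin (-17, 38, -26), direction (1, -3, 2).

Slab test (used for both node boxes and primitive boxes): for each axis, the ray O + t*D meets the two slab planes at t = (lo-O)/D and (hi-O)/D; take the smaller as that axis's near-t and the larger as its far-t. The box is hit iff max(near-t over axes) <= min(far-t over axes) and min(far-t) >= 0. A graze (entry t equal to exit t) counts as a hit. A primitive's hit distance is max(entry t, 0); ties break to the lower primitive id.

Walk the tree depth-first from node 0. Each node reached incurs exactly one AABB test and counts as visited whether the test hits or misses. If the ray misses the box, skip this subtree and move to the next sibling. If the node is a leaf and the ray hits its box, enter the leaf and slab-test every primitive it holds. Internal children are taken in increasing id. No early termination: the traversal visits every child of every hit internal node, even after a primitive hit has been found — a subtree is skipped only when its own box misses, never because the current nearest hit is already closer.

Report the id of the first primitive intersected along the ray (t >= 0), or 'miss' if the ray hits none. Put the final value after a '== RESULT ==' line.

Walk:
N0 x:[-3,36] y:[6,58/3] z:[7/2,24] -> hit [6,58/3], descend [6, 10]
  N6 x:[-3,36] y:[7,58/3] z:[7/2,13] -> hit [7,13], descend [5, 9]
    N5 x:[7,36] y:[7,58/3] z:[7/2,13] -> hit [7,13], descend [1, 8]
      N1 x:[7,36] y:[7,25/3] z:[7/2,13] -> hit [7,25/3] leaf, test {P5(miss), P11(miss), P18(miss)}
      N8 x:[11,29] y:[47/3,58/3] z:[6,11] -> miss, prune
    N9 x:[-3,9] y:[10,56/3] z:[9/2,13] -> miss, prune
  N10 x:[-3,31] y:[6,19] z:[13,24] -> hit [13,19], descend [2, 13]
    N2 x:[-3,31] y:[6,15] z:[13,24] -> hit [13,15], descend [11, 14]
      N11 x:[-3,11] y:[6,38/3] z:[33/2,24] -> miss, prune
      N14 x:[11,31] y:[11,15] z:[13,22] -> hit [13,15] leaf, test {P1(miss), P7(miss), P19(miss)}
    N13 x:[2,26] y:[15,19] z:[13,23] -> hit [15,19], descend [7, 12]
      N7 x:[2,15] y:[15,55/3] z:[13,21] -> hit [15,15] leaf, test {P4(miss), P17(miss)}
      N12 x:[16,26] y:[46/3,19] z:[16,23] -> hit [16,19] leaf, test {P10(miss), P15(miss), P16@t=52/3}

Summary -> nodes [0, 6, 5, 1, 8, 9, 10, 2, 11, 14, 13, 7, 12]; box-tests=13; leaf-entries=4; first=P16

== RESULT ==
16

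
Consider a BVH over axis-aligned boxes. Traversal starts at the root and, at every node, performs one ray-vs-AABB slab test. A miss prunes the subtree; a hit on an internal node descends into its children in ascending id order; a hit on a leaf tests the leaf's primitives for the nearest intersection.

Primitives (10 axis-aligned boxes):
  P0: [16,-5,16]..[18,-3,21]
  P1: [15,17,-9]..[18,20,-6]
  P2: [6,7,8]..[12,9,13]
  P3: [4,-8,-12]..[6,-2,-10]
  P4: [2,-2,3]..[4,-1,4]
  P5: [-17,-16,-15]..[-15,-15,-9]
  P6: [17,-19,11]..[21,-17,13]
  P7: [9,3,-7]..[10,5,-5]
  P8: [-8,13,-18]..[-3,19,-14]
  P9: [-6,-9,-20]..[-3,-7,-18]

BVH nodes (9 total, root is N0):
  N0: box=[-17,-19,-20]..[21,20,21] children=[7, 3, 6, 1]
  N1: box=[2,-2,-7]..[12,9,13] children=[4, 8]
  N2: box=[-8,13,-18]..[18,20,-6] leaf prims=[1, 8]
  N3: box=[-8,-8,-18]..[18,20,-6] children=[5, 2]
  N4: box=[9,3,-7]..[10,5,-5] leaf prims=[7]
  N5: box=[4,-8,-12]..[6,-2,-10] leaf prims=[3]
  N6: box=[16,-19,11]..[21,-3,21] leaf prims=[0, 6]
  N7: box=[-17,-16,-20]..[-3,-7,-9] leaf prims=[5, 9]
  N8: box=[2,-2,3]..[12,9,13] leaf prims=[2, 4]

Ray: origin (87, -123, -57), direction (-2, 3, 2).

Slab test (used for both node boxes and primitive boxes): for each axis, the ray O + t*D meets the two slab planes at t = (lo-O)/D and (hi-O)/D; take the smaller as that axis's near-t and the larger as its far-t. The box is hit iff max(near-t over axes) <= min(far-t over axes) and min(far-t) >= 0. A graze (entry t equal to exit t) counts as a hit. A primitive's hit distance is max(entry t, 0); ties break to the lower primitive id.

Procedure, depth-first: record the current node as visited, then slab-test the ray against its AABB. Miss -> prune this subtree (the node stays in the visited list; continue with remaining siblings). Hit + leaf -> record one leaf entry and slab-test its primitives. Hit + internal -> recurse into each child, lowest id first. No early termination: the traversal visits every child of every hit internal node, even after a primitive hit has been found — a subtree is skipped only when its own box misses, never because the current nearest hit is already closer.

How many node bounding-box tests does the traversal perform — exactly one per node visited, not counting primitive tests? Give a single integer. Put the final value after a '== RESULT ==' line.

Traverse from the root:
N0 x:[33,52] y:[104/3,143/3] z:[37/2,39] -> hit [104/3,39], descend [1, 3, 6, 7]
  N1 x:[75/2,85/2] y:[121/3,44] z:[25,35] -> miss, prune
  N3 x:[69/2,95/2] y:[115/3,143/3] z:[39/2,51/2] -> miss, prune
  N6 x:[33,71/2] y:[104/3,40] z:[34,39] -> hit [104/3,71/2] leaf, test {P0(miss), P6@t=104/3}
  N7 x:[45,52] y:[107/3,116/3] z:[37/2,24] -> miss, prune

order=[0, 1, 3, 6, 7]  |boxes|=5  |leaves|=1  hit=P6

== RESULT ==
5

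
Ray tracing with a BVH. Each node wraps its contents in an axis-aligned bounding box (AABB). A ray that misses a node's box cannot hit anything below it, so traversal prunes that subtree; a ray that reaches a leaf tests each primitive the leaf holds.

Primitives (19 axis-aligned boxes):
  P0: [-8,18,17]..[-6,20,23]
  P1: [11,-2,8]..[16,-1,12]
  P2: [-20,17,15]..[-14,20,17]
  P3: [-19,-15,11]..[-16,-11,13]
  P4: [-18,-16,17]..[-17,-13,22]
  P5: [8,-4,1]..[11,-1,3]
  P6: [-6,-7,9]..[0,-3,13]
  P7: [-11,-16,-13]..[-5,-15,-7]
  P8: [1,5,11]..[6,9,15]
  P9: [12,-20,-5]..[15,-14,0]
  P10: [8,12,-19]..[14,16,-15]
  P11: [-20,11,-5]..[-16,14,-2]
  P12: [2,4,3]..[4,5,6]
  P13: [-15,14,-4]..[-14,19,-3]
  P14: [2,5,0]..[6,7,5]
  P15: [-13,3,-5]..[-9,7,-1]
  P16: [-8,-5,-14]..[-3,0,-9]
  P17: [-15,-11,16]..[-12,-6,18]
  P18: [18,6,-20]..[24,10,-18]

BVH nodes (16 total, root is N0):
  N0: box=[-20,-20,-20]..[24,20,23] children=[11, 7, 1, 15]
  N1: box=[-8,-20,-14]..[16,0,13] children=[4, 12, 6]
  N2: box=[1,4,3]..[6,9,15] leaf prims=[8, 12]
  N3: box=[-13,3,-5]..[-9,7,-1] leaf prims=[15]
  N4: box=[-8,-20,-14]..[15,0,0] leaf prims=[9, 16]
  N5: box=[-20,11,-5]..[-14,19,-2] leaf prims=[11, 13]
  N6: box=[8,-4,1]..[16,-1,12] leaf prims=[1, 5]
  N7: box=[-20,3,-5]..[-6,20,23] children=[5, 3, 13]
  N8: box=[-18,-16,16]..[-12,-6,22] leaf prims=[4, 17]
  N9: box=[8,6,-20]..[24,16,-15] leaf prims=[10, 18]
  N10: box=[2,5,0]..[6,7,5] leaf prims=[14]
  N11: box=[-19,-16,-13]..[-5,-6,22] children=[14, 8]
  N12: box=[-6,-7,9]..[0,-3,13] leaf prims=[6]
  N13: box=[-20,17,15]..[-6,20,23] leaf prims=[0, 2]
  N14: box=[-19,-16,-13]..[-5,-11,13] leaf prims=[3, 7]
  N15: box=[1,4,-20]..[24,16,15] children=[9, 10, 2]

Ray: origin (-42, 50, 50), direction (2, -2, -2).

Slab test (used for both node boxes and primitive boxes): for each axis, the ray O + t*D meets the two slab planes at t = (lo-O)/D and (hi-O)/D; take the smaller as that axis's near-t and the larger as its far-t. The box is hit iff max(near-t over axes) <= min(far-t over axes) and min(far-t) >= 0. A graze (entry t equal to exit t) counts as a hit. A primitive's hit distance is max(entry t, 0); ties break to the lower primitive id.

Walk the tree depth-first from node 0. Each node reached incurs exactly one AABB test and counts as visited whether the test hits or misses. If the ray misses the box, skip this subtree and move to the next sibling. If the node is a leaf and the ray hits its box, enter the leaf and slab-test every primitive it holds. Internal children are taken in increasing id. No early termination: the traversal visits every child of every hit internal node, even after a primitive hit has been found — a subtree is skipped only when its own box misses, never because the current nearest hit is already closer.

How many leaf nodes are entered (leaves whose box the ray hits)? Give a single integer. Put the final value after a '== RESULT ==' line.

Walk:
N0 x:[11,33] y:[15,35] z:[27/2,35] -> hit [15,33], descend [1, 7, 11, 15]
  N1 x:[17,29] y:[25,35] z:[37/2,32] -> hit [25,29], descend [4, 6, 12]
    N4 x:[17,57/2] y:[25,35] z:[25,32] -> hit [25,57/2] leaf, test {P9(miss), P16(miss)}
    N6 x:[25,29] y:[51/2,27] z:[19,49/2] -> miss, prune
    N12 x:[18,21] y:[53/2,57/2] z:[37/2,41/2] -> miss, prune
  N7 x:[11,18] y:[15,47/2] z:[27/2,55/2] -> hit [15,18], descend [3, 5, 13]
    N3 x:[29/2,33/2] y:[43/2,47/2] z:[51/2,55/2] -> miss, prune
    N5 x:[11,14] y:[31/2,39/2] z:[26,55/2] -> miss, prune
    N13 x:[11,18] y:[15,33/2] z:[27/2,35/2] -> hit [15,33/2] leaf, test {P0(miss), P2(miss)}
  N11 x:[23/2,37/2] y:[28,33] z:[14,63/2] -> miss, prune
  N15 x:[43/2,33] y:[17,23] z:[35/2,35] -> hit [43/2,23], descend [2, 9, 10]
    N2 x:[43/2,24] y:[41/2,23] z:[35/2,47/2] -> hit [43/2,23] leaf, test {P8(miss), P12@t=45/2}
    N9 x:[25,33] y:[17,22] z:[65/2,35] -> miss, prune
    N10 x:[22,24] y:[43/2,45/2] z:[45/2,25] -> hit [45/2,45/2] leaf, test {P14@t=45/2}

order=[0, 1, 4, 6, 12, 7, 3, 5, 13, 11, 15, 2, 9, 10]  |boxes|=14  |leaves|=4  hit=P12

== RESULT ==
4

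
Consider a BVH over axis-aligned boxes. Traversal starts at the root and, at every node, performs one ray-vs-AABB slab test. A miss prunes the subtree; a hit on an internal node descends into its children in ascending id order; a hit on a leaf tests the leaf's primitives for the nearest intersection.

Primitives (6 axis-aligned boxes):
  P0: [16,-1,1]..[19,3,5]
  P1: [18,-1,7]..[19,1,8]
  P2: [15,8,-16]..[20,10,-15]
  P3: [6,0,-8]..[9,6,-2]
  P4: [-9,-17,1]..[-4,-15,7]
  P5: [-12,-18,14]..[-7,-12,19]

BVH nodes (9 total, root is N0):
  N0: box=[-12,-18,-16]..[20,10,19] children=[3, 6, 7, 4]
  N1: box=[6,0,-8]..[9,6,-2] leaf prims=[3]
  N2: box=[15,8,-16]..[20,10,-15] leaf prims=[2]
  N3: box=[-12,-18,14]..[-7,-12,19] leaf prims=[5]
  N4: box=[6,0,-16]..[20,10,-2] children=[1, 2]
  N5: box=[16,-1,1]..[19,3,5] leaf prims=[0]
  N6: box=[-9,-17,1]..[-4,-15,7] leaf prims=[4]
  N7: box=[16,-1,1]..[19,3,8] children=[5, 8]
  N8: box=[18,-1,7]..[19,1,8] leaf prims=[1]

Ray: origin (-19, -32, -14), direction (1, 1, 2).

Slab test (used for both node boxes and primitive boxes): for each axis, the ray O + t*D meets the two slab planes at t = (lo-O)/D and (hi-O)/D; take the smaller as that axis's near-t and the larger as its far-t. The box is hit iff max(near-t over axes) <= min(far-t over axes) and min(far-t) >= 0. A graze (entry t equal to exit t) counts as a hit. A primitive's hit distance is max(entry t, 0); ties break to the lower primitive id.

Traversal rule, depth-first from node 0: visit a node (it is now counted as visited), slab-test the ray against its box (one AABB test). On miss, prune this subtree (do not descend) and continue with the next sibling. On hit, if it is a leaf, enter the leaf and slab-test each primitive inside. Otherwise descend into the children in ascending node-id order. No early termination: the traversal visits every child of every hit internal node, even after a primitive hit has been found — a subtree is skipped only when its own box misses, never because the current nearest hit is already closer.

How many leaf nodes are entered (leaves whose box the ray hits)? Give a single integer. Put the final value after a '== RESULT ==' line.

Traverse from the root:
N0 x:[7,39] y:[14,42] z:[-1,33/2] -> hit [14,33/2], descend [3, 4, 6, 7]
  N3 x:[7,12] y:[14,20] z:[14,33/2] -> miss, prune
  N4 x:[25,39] y:[32,42] z:[-1,6] -> miss, prune
  N6 x:[10,15] y:[15,17] z:[15/2,21/2] -> miss, prune
  N7 x:[35,38] y:[31,35] z:[15/2,11] -> miss, prune

Visited [0, 3, 4, 6, 7]. Tests: 5 box, 0 leaf. Nearest: miss.

== RESULT ==
0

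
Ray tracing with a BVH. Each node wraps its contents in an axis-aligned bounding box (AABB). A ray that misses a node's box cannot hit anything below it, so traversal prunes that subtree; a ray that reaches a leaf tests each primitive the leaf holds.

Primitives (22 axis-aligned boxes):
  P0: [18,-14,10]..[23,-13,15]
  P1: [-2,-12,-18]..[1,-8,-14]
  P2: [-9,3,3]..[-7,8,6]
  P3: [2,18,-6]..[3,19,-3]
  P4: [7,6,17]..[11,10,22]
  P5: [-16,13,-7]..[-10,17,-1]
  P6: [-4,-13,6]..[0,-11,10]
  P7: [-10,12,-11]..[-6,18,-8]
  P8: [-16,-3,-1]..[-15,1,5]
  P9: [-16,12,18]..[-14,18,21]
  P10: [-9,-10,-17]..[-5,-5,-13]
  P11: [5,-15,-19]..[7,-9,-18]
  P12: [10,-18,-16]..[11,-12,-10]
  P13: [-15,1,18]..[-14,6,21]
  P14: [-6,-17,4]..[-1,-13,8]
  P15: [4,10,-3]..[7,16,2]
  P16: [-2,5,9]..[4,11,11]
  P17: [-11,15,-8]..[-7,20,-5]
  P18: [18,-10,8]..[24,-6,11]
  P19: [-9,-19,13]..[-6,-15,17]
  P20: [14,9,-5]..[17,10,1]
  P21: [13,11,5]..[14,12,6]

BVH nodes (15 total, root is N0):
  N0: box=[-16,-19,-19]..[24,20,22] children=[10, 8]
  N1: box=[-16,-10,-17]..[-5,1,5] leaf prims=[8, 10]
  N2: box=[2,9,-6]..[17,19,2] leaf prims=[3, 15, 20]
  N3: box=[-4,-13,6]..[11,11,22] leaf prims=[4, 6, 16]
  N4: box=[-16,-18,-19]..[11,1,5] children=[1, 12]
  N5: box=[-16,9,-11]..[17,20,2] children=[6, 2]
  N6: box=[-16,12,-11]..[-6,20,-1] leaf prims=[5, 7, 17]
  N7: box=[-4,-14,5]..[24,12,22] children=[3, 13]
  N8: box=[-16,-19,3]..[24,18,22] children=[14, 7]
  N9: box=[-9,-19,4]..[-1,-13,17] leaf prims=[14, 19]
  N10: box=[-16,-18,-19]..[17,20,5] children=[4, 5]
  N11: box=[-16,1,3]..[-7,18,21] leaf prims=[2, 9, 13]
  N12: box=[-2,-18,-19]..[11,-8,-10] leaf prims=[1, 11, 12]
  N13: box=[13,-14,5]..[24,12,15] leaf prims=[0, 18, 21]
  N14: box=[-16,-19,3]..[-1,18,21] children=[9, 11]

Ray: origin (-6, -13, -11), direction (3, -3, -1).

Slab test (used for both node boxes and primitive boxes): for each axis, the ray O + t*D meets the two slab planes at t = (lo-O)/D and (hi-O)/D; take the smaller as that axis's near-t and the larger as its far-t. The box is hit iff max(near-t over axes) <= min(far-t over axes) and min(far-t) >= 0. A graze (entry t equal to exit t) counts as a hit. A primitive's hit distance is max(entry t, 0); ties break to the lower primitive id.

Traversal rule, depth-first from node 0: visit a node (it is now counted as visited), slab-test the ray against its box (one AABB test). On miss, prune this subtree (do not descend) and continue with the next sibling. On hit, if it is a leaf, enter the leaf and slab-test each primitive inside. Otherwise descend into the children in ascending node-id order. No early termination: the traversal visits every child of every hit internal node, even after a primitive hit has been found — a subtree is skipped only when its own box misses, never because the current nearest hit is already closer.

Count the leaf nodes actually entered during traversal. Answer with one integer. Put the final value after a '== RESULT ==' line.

Trace the traversal:
N0 x:[-10/3,10] y:[-11,2] z:[-33,8] -> hit [-10/3,2], descend [8, 10]
  N8 x:[-10/3,10] y:[-31/3,2] z:[-33,-14] -> miss, prune
  N10 x:[-10/3,23/3] y:[-11,5/3] z:[-16,8] -> hit [-10/3,5/3], descend [4, 5]
    N4 x:[-10/3,17/3] y:[-14/3,5/3] z:[-16,8] -> hit [-10/3,5/3], descend [1, 12]
      N1 x:[-10/3,1/3] y:[-14/3,-1] z:[-16,6] -> miss, prune
      N12 x:[4/3,17/3] y:[-5/3,5/3] z:[-1,8] -> hit [4/3,5/3] leaf, test {P1(miss), P11(miss), P12(miss)}
    N5 x:[-10/3,23/3] y:[-11,-22/3] z:[-13,0] -> miss, prune

Visited [0, 8, 10, 4, 1, 12, 5]. Tests: 7 box, 1 leaf. Nearest: miss.

== RESULT ==
1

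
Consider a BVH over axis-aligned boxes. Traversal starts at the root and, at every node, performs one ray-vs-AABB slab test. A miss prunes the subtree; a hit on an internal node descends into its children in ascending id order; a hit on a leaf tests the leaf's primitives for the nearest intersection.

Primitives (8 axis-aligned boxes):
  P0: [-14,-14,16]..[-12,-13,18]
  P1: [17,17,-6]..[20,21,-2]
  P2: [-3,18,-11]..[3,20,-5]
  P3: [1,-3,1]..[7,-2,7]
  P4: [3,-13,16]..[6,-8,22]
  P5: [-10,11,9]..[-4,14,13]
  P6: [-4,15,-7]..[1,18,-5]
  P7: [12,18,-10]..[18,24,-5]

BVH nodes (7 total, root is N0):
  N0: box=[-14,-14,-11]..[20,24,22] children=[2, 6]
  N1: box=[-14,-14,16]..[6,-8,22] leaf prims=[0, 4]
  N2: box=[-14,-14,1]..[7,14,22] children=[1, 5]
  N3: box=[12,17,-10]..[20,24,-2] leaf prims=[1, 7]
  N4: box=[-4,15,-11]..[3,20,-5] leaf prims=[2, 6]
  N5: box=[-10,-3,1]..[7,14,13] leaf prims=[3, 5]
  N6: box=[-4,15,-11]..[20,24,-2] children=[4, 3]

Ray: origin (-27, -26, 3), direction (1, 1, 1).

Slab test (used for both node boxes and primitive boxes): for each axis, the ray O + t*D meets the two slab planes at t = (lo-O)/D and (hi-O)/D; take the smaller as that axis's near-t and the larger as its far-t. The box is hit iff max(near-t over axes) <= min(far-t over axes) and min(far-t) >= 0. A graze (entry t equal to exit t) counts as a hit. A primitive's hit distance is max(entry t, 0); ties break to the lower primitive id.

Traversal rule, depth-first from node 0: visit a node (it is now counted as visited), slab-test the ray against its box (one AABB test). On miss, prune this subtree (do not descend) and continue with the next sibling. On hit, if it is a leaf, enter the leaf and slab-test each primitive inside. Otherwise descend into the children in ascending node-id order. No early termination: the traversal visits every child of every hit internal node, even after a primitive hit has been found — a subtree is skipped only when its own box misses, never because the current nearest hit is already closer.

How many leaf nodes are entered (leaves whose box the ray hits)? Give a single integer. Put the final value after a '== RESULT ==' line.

Walk:
N0 x:[13,47] y:[12,50] z:[-14,19] -> hit [13,19], descend [2, 6]
  N2 x:[13,34] y:[12,40] z:[-2,19] -> hit [13,19], descend [1, 5]
    N1 x:[13,33] y:[12,18] z:[13,19] -> hit [13,18] leaf, test {P0@t=13, P4(miss)}
    N5 x:[17,34] y:[23,40] z:[-2,10] -> miss, prune
  N6 x:[23,47] y:[41,50] z:[-14,-5] -> miss, prune

order=[0, 2, 1, 5, 6]  |boxes|=5  |leaves|=1  hit=P0

== RESULT ==
1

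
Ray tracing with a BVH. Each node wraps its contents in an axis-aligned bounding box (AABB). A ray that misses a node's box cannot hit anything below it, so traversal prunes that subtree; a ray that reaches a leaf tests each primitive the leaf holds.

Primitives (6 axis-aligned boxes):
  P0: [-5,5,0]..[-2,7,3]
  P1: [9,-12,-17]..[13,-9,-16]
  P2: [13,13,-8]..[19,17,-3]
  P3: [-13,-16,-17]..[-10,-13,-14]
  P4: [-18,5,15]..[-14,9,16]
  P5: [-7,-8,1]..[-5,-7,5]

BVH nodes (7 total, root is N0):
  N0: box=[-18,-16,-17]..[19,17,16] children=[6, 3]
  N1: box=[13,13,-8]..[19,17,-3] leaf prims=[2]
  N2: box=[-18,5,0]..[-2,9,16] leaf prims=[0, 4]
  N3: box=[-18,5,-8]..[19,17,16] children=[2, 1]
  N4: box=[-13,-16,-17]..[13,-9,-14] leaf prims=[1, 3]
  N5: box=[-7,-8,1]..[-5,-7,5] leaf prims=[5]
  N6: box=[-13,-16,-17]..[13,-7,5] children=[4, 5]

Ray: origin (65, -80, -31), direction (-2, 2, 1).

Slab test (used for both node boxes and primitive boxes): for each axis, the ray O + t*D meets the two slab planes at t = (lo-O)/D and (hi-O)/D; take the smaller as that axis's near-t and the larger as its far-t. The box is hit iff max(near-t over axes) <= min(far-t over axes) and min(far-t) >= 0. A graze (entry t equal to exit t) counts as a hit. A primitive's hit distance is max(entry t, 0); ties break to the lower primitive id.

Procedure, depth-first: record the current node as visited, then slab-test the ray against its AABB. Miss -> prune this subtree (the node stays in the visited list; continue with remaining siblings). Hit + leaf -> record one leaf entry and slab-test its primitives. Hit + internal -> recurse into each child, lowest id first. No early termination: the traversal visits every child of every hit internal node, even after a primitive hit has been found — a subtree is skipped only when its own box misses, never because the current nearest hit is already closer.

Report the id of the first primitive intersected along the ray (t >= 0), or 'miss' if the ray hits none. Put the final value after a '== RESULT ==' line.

Walk:
N0 x:[23,83/2] y:[32,97/2] z:[14,47] -> hit [32,83/2], descend [3, 6]
  N3 x:[23,83/2] y:[85/2,97/2] z:[23,47] -> miss, prune
  N6 x:[26,39] y:[32,73/2] z:[14,36] -> hit [32,36], descend [4, 5]
    N4 x:[26,39] y:[32,71/2] z:[14,17] -> miss, prune
    N5 x:[35,36] y:[36,73/2] z:[32,36] -> hit [36,36] leaf, test {P5@t=36}

order=[0, 3, 6, 4, 5]  |boxes|=5  |leaves|=1  hit=P5

== RESULT ==
5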